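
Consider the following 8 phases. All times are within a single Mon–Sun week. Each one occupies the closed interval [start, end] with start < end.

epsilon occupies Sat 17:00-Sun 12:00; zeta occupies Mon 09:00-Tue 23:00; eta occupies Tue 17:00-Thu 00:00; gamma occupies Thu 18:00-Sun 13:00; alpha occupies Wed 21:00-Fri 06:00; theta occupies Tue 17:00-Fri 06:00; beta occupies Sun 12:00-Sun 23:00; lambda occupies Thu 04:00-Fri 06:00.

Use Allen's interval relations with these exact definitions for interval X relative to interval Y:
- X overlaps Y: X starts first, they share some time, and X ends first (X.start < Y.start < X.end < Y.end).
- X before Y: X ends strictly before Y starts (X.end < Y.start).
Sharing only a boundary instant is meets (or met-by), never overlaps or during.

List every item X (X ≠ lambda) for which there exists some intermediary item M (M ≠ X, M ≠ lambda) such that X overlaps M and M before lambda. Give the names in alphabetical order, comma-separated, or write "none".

zeta

Target lambda = [Thu 04:00, Fri 06:00].
Intermediaries M with M before lambda: eta, zeta.
Via eta — items with X overlaps eta: zeta.
Via zeta — items with X overlaps zeta: none.
Union: zeta.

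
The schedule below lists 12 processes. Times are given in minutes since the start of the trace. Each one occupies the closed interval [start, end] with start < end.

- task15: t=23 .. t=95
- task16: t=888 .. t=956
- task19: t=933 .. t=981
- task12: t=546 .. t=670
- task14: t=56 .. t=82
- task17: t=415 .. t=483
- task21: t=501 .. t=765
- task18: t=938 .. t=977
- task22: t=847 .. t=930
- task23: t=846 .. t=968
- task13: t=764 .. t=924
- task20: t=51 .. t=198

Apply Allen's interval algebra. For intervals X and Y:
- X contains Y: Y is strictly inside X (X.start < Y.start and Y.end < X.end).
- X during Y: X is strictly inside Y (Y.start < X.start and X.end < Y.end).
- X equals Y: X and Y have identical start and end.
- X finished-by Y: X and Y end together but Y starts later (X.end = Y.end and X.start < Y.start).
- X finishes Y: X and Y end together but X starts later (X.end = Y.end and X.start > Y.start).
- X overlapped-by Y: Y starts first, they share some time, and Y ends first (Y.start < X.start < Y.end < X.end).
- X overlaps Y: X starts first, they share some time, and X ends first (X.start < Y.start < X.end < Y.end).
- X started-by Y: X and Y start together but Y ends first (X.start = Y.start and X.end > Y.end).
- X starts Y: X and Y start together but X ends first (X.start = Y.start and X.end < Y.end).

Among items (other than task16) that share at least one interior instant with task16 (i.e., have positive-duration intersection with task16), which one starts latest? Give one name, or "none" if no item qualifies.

task18

Target task16 = [t=888, t=956].
task12 [t=546, t=670] → before → excluded.
task13 [t=764, t=924] → overlaps → candidate.
task14 [t=56, t=82] → before → excluded.
task15 [t=23, t=95] → before → excluded.
task17 [t=415, t=483] → before → excluded.
task18 [t=938, t=977] → overlapped-by → candidate.
task19 [t=933, t=981] → overlapped-by → candidate.
task20 [t=51, t=198] → before → excluded.
task21 [t=501, t=765] → before → excluded.
task22 [t=847, t=930] → overlaps → candidate.
task23 [t=846, t=968] → contains → candidate.
Among candidates, latest start is t=938 → task18.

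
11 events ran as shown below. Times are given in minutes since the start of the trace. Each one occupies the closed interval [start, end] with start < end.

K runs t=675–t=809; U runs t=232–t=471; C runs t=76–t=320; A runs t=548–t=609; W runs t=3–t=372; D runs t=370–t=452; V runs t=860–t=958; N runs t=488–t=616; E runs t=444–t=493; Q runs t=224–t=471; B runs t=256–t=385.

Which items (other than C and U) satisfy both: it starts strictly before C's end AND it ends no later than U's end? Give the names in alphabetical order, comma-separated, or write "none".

B, Q, W

Conditions: its start is strictly before C's end (X.start < t=320) AND its end is no later than U's end (X.end <= t=471).
A: start t=548 < t=320? ✗; end t=609 <= t=471? ✗ → no.
B: start t=256 < t=320? ✓; end t=385 <= t=471? ✓ → yes.
D: start t=370 < t=320? ✗; end t=452 <= t=471? ✓ → no.
E: start t=444 < t=320? ✗; end t=493 <= t=471? ✗ → no.
K: start t=675 < t=320? ✗; end t=809 <= t=471? ✗ → no.
N: start t=488 < t=320? ✗; end t=616 <= t=471? ✗ → no.
Q: start t=224 < t=320? ✓; end t=471 <= t=471? ✓ → yes.
V: start t=860 < t=320? ✗; end t=958 <= t=471? ✗ → no.
W: start t=3 < t=320? ✓; end t=372 <= t=471? ✓ → yes.
Result: B, Q, W.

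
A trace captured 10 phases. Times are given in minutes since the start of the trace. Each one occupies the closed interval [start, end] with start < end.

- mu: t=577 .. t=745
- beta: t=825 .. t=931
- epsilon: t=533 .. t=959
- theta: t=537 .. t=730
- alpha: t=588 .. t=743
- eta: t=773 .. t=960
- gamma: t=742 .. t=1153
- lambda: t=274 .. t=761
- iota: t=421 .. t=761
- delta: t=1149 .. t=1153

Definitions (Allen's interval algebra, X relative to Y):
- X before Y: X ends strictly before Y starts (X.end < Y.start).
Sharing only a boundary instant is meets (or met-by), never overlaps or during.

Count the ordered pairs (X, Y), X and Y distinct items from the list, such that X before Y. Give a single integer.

19

Checking all 90 ordered pairs for relation 'before'; matching pairs in alphabetical order:
(alpha, beta): alpha before beta ✓
(alpha, delta): alpha before delta ✓
(alpha, eta): alpha before eta ✓
(beta, delta): beta before delta ✓
(epsilon, delta): epsilon before delta ✓
(eta, delta): eta before delta ✓
(iota, beta): iota before beta ✓
(iota, delta): iota before delta ✓
(iota, eta): iota before eta ✓
(lambda, beta): lambda before beta ✓
(lambda, delta): lambda before delta ✓
(lambda, eta): lambda before eta ✓
(mu, beta): mu before beta ✓
(mu, delta): mu before delta ✓
(mu, eta): mu before eta ✓
(theta, beta): theta before beta ✓
(theta, delta): theta before delta ✓
(theta, eta): theta before eta ✓
(theta, gamma): theta before gamma ✓
Count: 19.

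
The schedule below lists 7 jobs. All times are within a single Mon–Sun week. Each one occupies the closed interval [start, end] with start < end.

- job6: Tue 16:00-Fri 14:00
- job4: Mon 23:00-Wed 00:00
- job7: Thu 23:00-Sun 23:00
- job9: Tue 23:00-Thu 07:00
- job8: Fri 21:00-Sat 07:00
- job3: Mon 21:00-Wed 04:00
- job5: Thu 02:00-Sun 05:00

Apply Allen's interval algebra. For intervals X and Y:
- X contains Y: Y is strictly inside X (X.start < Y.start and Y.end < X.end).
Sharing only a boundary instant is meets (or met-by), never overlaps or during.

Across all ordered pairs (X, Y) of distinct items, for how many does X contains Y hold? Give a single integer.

Checking all 42 ordered pairs for relation 'contains'; matching pairs in alphabetical order:
(job3, job4): job3 contains job4 ✓
(job5, job8): job5 contains job8 ✓
(job6, job9): job6 contains job9 ✓
(job7, job8): job7 contains job8 ✓
Count: 4.

4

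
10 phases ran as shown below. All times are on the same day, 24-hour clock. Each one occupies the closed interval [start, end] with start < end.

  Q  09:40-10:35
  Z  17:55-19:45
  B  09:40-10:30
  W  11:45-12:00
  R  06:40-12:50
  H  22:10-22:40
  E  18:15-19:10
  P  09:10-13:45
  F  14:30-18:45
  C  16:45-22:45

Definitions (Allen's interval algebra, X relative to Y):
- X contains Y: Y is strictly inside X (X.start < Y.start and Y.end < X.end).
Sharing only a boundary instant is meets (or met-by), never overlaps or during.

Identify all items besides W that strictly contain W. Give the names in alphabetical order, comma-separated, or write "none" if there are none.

P, R

Target W = [11:45, 12:00].
B [09:40, 10:30] → before → no.
C [16:45, 22:45] → after → no.
E [18:15, 19:10] → after → no.
F [14:30, 18:45] → after → no.
H [22:10, 22:40] → after → no.
P [09:10, 13:45] → contains → yes.
Q [09:40, 10:35] → before → no.
R [06:40, 12:50] → contains → yes.
Z [17:55, 19:45] → after → no.
Result: P, R.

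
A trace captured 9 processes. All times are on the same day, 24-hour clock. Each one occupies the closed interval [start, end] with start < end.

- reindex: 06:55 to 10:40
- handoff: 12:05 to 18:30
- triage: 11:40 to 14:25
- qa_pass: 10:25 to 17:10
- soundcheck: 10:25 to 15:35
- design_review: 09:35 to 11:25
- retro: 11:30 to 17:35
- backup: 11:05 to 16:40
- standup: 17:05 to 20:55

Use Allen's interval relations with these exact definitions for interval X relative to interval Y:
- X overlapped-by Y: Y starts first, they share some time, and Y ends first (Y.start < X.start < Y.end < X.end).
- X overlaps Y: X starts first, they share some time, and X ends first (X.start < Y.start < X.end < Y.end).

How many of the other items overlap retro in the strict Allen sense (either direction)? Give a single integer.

5

Target retro = [11:30, 17:35].
backup [11:05, 16:40] → overlaps → counts.
design_review [09:35, 11:25] → before → no.
handoff [12:05, 18:30] → overlapped-by → counts.
qa_pass [10:25, 17:10] → overlaps → counts.
reindex [06:55, 10:40] → before → no.
soundcheck [10:25, 15:35] → overlaps → counts.
standup [17:05, 20:55] → overlapped-by → counts.
triage [11:40, 14:25] → during → no.
Total: 5.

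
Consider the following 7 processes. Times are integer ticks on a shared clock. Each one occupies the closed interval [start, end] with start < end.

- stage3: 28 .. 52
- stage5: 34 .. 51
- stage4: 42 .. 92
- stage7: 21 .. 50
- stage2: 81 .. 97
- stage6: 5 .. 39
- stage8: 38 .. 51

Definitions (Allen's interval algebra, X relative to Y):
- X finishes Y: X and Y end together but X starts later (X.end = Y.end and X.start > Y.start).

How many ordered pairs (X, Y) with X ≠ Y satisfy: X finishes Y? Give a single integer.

1

Checking all 42 ordered pairs for relation 'finishes'; matching pairs in alphabetical order:
(stage8, stage5): stage8 finishes stage5 ✓
Count: 1.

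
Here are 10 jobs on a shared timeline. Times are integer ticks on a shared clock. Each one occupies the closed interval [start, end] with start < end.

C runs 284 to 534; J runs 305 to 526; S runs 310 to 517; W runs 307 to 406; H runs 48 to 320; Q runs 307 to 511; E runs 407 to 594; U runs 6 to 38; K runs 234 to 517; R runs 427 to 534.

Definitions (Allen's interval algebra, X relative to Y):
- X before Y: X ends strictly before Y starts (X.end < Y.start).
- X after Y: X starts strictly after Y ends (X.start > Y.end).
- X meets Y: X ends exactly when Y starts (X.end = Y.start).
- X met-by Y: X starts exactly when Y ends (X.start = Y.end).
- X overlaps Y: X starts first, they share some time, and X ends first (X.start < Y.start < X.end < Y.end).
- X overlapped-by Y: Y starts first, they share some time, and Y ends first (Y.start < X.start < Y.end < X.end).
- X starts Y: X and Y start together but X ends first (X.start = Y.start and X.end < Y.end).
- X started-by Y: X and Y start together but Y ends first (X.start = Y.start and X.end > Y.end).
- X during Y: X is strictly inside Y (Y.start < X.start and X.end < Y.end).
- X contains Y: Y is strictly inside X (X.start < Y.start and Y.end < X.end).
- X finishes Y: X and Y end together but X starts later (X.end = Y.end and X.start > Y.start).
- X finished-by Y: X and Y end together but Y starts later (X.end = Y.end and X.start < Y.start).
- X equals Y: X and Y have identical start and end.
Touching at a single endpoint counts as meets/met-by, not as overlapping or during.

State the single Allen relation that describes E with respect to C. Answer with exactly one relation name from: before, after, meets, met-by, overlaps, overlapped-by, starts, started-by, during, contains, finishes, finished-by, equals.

E = [407, 594]; C = [284, 534].
Compare endpoints: E.start > C.start, E.start < C.end, E.end > C.start, E.end > C.end.
That pattern is 'overlapped-by'.

overlapped-by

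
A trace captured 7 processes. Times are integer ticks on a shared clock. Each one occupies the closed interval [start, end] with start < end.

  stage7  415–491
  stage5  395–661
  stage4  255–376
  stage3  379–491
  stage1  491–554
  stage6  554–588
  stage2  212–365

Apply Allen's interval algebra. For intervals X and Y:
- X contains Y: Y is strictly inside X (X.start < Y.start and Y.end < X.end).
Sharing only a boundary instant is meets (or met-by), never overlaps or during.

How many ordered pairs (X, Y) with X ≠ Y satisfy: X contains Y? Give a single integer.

Checking all 42 ordered pairs for relation 'contains'; matching pairs in alphabetical order:
(stage5, stage1): stage5 contains stage1 ✓
(stage5, stage6): stage5 contains stage6 ✓
(stage5, stage7): stage5 contains stage7 ✓
Count: 3.

3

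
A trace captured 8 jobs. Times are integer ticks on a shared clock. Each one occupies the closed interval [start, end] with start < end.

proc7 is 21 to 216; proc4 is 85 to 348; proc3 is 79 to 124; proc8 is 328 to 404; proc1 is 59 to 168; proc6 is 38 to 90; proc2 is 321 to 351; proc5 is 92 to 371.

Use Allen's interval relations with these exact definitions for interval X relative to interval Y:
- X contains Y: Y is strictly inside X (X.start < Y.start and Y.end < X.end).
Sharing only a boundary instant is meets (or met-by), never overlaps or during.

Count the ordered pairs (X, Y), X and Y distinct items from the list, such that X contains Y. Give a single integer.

5

Checking all 56 ordered pairs for relation 'contains'; matching pairs in alphabetical order:
(proc1, proc3): proc1 contains proc3 ✓
(proc5, proc2): proc5 contains proc2 ✓
(proc7, proc1): proc7 contains proc1 ✓
(proc7, proc3): proc7 contains proc3 ✓
(proc7, proc6): proc7 contains proc6 ✓
Count: 5.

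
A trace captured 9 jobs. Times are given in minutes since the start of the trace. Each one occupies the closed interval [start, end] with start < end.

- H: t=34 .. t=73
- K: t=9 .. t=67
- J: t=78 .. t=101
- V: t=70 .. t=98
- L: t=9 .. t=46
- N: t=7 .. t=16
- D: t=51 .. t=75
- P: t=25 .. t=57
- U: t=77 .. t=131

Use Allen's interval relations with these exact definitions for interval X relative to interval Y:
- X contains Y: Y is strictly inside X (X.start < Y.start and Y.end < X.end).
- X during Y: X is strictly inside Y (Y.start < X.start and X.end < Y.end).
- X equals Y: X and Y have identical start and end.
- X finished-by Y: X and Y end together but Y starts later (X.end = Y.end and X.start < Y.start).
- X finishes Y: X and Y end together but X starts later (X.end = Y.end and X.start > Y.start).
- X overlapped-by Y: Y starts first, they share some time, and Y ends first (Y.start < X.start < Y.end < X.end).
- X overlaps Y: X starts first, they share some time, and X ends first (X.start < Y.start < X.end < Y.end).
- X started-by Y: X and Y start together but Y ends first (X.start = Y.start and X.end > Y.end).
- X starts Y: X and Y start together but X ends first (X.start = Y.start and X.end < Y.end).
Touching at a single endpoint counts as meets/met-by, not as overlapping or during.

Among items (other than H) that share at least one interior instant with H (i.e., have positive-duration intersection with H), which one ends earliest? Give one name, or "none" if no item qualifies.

Target H = [t=34, t=73].
D [t=51, t=75] → overlapped-by → candidate.
J [t=78, t=101] → after → excluded.
K [t=9, t=67] → overlaps → candidate.
L [t=9, t=46] → overlaps → candidate.
N [t=7, t=16] → before → excluded.
P [t=25, t=57] → overlaps → candidate.
U [t=77, t=131] → after → excluded.
V [t=70, t=98] → overlapped-by → candidate.
Among candidates, earliest end is t=46 → L.

L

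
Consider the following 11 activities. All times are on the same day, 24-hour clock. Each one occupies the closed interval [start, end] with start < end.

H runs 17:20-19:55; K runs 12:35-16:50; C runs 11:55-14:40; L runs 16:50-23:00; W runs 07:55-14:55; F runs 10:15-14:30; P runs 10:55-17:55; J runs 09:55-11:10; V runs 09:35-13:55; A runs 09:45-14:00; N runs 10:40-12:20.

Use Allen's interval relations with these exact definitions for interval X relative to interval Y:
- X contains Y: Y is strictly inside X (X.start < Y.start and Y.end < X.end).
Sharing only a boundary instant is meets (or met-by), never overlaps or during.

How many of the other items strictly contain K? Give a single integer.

Target K = [12:35, 16:50].
A [09:45, 14:00] → overlaps → no.
C [11:55, 14:40] → overlaps → no.
F [10:15, 14:30] → overlaps → no.
H [17:20, 19:55] → after → no.
J [09:55, 11:10] → before → no.
L [16:50, 23:00] → met-by → no.
N [10:40, 12:20] → before → no.
P [10:55, 17:55] → contains → counts.
V [09:35, 13:55] → overlaps → no.
W [07:55, 14:55] → overlaps → no.
Total: 1.

1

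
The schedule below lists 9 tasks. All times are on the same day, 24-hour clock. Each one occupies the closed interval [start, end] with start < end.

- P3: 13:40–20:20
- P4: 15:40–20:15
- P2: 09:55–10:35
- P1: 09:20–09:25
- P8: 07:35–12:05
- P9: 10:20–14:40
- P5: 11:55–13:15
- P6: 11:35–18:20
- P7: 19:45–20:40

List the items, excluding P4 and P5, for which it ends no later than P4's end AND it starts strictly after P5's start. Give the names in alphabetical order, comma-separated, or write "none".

none

Conditions: its end is no later than P4's end (X.end <= 20:15) AND its start is strictly after P5's start (X.start > 11:55).
P1: end 09:25 <= 20:15? ✓; start 09:20 > 11:55? ✗ → no.
P2: end 10:35 <= 20:15? ✓; start 09:55 > 11:55? ✗ → no.
P3: end 20:20 <= 20:15? ✗; start 13:40 > 11:55? ✓ → no.
P6: end 18:20 <= 20:15? ✓; start 11:35 > 11:55? ✗ → no.
P7: end 20:40 <= 20:15? ✗; start 19:45 > 11:55? ✓ → no.
P8: end 12:05 <= 20:15? ✓; start 07:35 > 11:55? ✗ → no.
P9: end 14:40 <= 20:15? ✓; start 10:20 > 11:55? ✗ → no.
Result: none.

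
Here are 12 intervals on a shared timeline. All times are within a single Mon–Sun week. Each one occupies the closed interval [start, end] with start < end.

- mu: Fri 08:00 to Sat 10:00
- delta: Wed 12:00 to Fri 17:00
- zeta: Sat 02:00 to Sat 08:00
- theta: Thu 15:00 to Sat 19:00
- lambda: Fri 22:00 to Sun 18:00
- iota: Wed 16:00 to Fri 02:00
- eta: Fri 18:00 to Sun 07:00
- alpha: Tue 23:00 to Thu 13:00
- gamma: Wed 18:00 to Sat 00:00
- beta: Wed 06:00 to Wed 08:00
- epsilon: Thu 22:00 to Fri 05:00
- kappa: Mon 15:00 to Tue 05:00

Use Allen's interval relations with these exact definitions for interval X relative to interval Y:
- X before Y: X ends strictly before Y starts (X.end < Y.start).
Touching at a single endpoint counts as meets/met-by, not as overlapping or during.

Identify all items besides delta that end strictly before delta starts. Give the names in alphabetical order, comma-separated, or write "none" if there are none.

beta, kappa

Target delta = [Wed 12:00, Fri 17:00].
alpha [Tue 23:00, Thu 13:00] → overlaps → no.
beta [Wed 06:00, Wed 08:00] → before → yes.
epsilon [Thu 22:00, Fri 05:00] → during → no.
eta [Fri 18:00, Sun 07:00] → after → no.
gamma [Wed 18:00, Sat 00:00] → overlapped-by → no.
iota [Wed 16:00, Fri 02:00] → during → no.
kappa [Mon 15:00, Tue 05:00] → before → yes.
lambda [Fri 22:00, Sun 18:00] → after → no.
mu [Fri 08:00, Sat 10:00] → overlapped-by → no.
theta [Thu 15:00, Sat 19:00] → overlapped-by → no.
zeta [Sat 02:00, Sat 08:00] → after → no.
Result: beta, kappa.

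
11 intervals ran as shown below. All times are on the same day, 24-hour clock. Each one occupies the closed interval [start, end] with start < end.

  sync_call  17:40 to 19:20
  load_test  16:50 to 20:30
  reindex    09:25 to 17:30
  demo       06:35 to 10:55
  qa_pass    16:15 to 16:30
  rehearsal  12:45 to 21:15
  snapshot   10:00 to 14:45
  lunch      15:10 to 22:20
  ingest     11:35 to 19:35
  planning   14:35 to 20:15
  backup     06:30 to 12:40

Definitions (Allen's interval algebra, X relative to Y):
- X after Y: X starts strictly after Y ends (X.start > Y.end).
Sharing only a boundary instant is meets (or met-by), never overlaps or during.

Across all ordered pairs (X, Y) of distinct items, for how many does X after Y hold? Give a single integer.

Checking all 110 ordered pairs for relation 'after'; matching pairs in alphabetical order:
(ingest, demo): ingest after demo ✓
(load_test, backup): load_test after backup ✓
(load_test, demo): load_test after demo ✓
(load_test, qa_pass): load_test after qa_pass ✓
(load_test, snapshot): load_test after snapshot ✓
(lunch, backup): lunch after backup ✓
(lunch, demo): lunch after demo ✓
(lunch, snapshot): lunch after snapshot ✓
(planning, backup): planning after backup ✓
(planning, demo): planning after demo ✓
(qa_pass, backup): qa_pass after backup ✓
(qa_pass, demo): qa_pass after demo ✓
(qa_pass, snapshot): qa_pass after snapshot ✓
(rehearsal, backup): rehearsal after backup ✓
(rehearsal, demo): rehearsal after demo ✓
(sync_call, backup): sync_call after backup ✓
(sync_call, demo): sync_call after demo ✓
(sync_call, qa_pass): sync_call after qa_pass ✓
(sync_call, reindex): sync_call after reindex ✓
(sync_call, snapshot): sync_call after snapshot ✓
Count: 20.

20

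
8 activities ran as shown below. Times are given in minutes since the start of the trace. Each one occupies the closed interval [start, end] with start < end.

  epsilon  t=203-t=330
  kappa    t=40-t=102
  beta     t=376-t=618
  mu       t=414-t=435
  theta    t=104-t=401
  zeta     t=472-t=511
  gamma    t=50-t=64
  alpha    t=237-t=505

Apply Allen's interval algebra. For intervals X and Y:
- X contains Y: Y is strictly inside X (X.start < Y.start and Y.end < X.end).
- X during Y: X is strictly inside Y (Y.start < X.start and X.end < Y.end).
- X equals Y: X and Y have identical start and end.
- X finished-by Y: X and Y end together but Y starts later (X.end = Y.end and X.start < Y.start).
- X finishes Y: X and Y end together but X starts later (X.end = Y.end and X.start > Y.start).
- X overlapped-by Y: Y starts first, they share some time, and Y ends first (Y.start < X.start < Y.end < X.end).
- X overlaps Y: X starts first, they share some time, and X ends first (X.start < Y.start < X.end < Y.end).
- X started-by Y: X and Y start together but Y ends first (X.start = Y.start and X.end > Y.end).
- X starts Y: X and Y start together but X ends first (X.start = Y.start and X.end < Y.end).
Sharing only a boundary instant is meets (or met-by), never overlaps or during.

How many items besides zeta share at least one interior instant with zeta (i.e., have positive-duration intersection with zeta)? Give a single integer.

Target zeta = [t=472, t=511].
alpha [t=237, t=505] → overlaps → counts.
beta [t=376, t=618] → contains → counts.
epsilon [t=203, t=330] → before → no.
gamma [t=50, t=64] → before → no.
kappa [t=40, t=102] → before → no.
mu [t=414, t=435] → before → no.
theta [t=104, t=401] → before → no.
Total: 2.

2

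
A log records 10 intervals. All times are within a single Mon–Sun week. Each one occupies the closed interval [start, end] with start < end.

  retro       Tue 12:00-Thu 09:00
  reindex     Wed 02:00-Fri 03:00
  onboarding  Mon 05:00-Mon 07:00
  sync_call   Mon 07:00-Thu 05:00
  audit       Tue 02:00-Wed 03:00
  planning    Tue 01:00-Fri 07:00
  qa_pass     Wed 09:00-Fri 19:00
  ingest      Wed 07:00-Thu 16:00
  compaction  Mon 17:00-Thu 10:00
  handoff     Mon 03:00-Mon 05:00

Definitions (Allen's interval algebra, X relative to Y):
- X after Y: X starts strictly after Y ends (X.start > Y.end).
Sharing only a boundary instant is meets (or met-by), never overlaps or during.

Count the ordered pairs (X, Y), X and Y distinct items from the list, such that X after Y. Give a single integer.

17

Checking all 90 ordered pairs for relation 'after'; matching pairs in alphabetical order:
(audit, handoff): audit after handoff ✓
(audit, onboarding): audit after onboarding ✓
(compaction, handoff): compaction after handoff ✓
(compaction, onboarding): compaction after onboarding ✓
(ingest, audit): ingest after audit ✓
(ingest, handoff): ingest after handoff ✓
(ingest, onboarding): ingest after onboarding ✓
(planning, handoff): planning after handoff ✓
(planning, onboarding): planning after onboarding ✓
(qa_pass, audit): qa_pass after audit ✓
(qa_pass, handoff): qa_pass after handoff ✓
(qa_pass, onboarding): qa_pass after onboarding ✓
(reindex, handoff): reindex after handoff ✓
(reindex, onboarding): reindex after onboarding ✓
(retro, handoff): retro after handoff ✓
(retro, onboarding): retro after onboarding ✓
(sync_call, handoff): sync_call after handoff ✓
Count: 17.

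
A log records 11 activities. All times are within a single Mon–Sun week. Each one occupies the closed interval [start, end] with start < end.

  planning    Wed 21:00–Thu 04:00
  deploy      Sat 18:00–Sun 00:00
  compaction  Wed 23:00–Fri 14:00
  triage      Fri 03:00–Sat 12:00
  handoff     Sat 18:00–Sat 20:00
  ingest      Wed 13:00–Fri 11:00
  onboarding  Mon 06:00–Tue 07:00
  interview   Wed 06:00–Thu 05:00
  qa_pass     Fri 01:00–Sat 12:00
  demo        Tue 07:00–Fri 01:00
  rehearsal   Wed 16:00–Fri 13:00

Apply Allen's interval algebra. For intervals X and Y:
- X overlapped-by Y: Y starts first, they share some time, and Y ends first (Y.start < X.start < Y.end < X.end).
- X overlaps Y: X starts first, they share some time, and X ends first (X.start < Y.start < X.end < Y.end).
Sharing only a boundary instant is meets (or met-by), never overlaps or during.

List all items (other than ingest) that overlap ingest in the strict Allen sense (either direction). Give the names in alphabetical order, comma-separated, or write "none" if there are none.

Target ingest = [Wed 13:00, Fri 11:00].
compaction [Wed 23:00, Fri 14:00] → overlapped-by → yes.
demo [Tue 07:00, Fri 01:00] → overlaps → yes.
deploy [Sat 18:00, Sun 00:00] → after → no.
handoff [Sat 18:00, Sat 20:00] → after → no.
interview [Wed 06:00, Thu 05:00] → overlaps → yes.
onboarding [Mon 06:00, Tue 07:00] → before → no.
planning [Wed 21:00, Thu 04:00] → during → no.
qa_pass [Fri 01:00, Sat 12:00] → overlapped-by → yes.
rehearsal [Wed 16:00, Fri 13:00] → overlapped-by → yes.
triage [Fri 03:00, Sat 12:00] → overlapped-by → yes.
Result: compaction, demo, interview, qa_pass, rehearsal, triage.

compaction, demo, interview, qa_pass, rehearsal, triage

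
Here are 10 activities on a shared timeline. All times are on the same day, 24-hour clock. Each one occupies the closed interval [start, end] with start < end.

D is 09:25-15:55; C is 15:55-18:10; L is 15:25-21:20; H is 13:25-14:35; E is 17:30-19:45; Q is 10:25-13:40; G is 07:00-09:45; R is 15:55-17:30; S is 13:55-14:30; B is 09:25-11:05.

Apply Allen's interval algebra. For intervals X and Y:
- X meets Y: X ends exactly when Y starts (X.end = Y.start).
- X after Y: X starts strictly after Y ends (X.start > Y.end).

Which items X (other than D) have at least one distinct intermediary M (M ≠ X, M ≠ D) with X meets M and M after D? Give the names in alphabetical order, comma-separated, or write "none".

Target D = [09:25, 15:55].
Intermediaries M with M after D: E.
Via E — items with X meets E: R.
Union: R.

R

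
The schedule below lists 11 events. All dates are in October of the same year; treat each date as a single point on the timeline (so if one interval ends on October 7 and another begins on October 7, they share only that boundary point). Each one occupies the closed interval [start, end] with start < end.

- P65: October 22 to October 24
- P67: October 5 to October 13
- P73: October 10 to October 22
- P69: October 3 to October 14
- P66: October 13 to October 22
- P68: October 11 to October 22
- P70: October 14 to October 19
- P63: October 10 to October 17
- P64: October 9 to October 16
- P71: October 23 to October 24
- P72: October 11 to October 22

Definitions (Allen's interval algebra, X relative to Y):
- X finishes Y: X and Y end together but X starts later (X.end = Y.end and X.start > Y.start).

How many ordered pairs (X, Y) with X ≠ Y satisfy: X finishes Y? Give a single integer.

Checking all 110 ordered pairs for relation 'finishes'; matching pairs in alphabetical order:
(P66, P68): P66 finishes P68 ✓
(P66, P72): P66 finishes P72 ✓
(P66, P73): P66 finishes P73 ✓
(P68, P73): P68 finishes P73 ✓
(P71, P65): P71 finishes P65 ✓
(P72, P73): P72 finishes P73 ✓
Count: 6.

6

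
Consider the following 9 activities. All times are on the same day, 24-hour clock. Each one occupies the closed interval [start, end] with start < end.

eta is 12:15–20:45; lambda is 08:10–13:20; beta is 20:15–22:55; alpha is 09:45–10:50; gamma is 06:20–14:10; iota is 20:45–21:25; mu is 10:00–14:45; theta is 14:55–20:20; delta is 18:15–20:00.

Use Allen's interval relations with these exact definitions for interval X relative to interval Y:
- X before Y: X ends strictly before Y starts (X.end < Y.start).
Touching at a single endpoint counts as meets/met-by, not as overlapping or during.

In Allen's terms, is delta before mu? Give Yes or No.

No

delta = [18:15, 20:00], mu = [10:00, 14:45].
Actual relation of delta to mu: after.
Asked whether 'before' holds → No.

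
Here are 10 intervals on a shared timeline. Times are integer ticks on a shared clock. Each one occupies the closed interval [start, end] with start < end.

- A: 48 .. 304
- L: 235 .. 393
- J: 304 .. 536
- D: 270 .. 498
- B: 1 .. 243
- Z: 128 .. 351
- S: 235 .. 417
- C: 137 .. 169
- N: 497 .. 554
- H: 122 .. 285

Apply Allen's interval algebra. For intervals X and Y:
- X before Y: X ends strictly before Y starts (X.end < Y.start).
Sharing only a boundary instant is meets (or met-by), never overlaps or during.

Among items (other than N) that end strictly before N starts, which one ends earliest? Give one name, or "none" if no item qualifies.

C

Target N = [497, 554].
A [48, 304] → before → candidate.
B [1, 243] → before → candidate.
C [137, 169] → before → candidate.
D [270, 498] → overlaps → excluded.
H [122, 285] → before → candidate.
J [304, 536] → overlaps → excluded.
L [235, 393] → before → candidate.
S [235, 417] → before → candidate.
Z [128, 351] → before → candidate.
Among candidates, earliest end is 169 → C.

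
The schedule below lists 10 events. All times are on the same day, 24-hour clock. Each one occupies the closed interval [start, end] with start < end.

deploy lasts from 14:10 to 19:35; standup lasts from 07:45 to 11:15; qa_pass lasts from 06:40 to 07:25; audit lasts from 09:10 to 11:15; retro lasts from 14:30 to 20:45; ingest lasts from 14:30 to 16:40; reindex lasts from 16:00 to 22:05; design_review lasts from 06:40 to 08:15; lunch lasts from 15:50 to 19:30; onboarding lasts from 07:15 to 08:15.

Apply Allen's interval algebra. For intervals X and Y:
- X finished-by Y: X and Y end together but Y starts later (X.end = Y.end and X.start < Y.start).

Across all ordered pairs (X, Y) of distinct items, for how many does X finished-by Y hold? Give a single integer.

2

Checking all 90 ordered pairs for relation 'finished-by'; matching pairs in alphabetical order:
(design_review, onboarding): design_review finished-by onboarding ✓
(standup, audit): standup finished-by audit ✓
Count: 2.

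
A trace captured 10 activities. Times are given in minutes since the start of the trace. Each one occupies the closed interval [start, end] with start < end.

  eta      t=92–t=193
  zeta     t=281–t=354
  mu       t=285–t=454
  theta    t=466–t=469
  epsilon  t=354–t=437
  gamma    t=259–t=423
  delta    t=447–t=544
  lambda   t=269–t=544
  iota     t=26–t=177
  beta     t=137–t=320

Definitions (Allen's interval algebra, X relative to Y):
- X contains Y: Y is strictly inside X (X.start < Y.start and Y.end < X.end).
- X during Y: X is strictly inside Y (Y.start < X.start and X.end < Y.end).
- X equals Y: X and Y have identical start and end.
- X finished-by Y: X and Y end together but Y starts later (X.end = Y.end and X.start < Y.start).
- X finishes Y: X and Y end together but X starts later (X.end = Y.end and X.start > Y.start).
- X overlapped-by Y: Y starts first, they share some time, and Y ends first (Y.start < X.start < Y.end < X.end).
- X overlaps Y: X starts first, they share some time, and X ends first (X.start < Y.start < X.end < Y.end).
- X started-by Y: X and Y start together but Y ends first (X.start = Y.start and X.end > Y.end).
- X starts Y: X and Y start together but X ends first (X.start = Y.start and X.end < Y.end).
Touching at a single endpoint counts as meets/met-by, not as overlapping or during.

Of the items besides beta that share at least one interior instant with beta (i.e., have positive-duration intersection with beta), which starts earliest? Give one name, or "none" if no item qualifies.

Target beta = [t=137, t=320].
delta [t=447, t=544] → after → excluded.
epsilon [t=354, t=437] → after → excluded.
eta [t=92, t=193] → overlaps → candidate.
gamma [t=259, t=423] → overlapped-by → candidate.
iota [t=26, t=177] → overlaps → candidate.
lambda [t=269, t=544] → overlapped-by → candidate.
mu [t=285, t=454] → overlapped-by → candidate.
theta [t=466, t=469] → after → excluded.
zeta [t=281, t=354] → overlapped-by → candidate.
Among candidates, earliest start is t=26 → iota.

iota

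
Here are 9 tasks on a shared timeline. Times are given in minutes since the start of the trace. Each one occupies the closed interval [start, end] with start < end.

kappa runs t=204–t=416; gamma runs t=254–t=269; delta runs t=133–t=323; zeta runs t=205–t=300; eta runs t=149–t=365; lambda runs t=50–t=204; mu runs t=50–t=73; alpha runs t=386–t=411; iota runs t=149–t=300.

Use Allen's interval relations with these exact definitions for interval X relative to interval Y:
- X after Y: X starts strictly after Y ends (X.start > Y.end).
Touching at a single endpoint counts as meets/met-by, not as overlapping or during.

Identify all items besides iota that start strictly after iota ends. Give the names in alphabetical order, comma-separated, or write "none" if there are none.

alpha

Target iota = [t=149, t=300].
alpha [t=386, t=411] → after → yes.
delta [t=133, t=323] → contains → no.
eta [t=149, t=365] → started-by → no.
gamma [t=254, t=269] → during → no.
kappa [t=204, t=416] → overlapped-by → no.
lambda [t=50, t=204] → overlaps → no.
mu [t=50, t=73] → before → no.
zeta [t=205, t=300] → finishes → no.
Result: alpha.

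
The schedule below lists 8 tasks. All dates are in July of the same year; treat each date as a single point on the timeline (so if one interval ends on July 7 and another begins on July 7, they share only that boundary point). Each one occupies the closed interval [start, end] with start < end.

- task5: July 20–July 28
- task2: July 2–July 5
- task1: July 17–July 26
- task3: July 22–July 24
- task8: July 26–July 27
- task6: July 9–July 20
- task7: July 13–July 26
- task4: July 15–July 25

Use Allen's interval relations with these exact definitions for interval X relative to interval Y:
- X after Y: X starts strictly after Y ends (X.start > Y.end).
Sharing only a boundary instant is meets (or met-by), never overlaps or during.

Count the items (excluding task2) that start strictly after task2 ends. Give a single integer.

Target task2 = [July 2, July 5].
task1 [July 17, July 26] → after → counts.
task3 [July 22, July 24] → after → counts.
task4 [July 15, July 25] → after → counts.
task5 [July 20, July 28] → after → counts.
task6 [July 9, July 20] → after → counts.
task7 [July 13, July 26] → after → counts.
task8 [July 26, July 27] → after → counts.
Total: 7.

7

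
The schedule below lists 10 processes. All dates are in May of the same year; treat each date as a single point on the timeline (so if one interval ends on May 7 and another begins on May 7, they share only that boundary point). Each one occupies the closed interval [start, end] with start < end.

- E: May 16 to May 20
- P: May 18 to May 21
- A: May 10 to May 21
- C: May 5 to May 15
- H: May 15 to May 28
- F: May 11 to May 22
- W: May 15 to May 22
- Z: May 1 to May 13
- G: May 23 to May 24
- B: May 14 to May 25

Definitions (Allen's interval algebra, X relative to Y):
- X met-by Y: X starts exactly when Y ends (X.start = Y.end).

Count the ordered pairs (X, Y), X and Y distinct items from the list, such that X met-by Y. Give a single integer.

2

Checking all 90 ordered pairs for relation 'met-by'; matching pairs in alphabetical order:
(H, C): H met-by C ✓
(W, C): W met-by C ✓
Count: 2.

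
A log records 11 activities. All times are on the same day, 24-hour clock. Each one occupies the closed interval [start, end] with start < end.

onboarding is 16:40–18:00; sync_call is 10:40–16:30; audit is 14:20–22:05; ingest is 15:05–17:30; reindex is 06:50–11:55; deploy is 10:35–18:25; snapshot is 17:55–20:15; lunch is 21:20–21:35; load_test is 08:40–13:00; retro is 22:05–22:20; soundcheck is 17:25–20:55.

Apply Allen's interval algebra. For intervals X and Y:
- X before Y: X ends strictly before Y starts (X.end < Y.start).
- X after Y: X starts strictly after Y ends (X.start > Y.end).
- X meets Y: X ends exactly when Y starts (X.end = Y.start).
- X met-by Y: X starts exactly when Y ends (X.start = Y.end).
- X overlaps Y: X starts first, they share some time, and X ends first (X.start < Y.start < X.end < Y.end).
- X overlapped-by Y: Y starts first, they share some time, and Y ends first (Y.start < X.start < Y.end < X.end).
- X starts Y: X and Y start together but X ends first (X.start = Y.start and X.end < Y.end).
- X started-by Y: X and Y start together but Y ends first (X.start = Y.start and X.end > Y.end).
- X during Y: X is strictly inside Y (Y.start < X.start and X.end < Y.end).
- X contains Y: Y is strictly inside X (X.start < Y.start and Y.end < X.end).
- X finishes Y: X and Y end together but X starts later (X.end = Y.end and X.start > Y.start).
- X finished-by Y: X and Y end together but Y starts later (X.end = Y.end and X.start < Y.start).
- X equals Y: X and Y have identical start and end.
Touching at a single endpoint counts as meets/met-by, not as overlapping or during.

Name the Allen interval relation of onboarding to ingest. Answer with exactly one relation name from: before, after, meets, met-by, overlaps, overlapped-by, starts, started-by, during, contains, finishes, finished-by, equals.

onboarding = [16:40, 18:00]; ingest = [15:05, 17:30].
Compare endpoints: onboarding.start > ingest.start, onboarding.start < ingest.end, onboarding.end > ingest.start, onboarding.end > ingest.end.
That pattern is 'overlapped-by'.

overlapped-by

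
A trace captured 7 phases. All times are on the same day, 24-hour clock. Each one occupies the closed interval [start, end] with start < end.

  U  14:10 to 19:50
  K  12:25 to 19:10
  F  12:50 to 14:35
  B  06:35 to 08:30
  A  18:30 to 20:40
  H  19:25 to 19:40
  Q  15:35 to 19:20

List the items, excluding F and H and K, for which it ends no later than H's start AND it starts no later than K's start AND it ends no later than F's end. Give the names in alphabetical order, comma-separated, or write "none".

B

Conditions: its end is no later than H's start (X.end <= 19:25) AND its start is no later than K's start (X.start <= 12:25) AND its end is no later than F's end (X.end <= 14:35).
A: end 20:40 <= 19:25? ✗; start 18:30 <= 12:25? ✗; end 20:40 <= 14:35? ✗ → no.
B: end 08:30 <= 19:25? ✓; start 06:35 <= 12:25? ✓; end 08:30 <= 14:35? ✓ → yes.
Q: end 19:20 <= 19:25? ✓; start 15:35 <= 12:25? ✗; end 19:20 <= 14:35? ✗ → no.
U: end 19:50 <= 19:25? ✗; start 14:10 <= 12:25? ✗; end 19:50 <= 14:35? ✗ → no.
Result: B.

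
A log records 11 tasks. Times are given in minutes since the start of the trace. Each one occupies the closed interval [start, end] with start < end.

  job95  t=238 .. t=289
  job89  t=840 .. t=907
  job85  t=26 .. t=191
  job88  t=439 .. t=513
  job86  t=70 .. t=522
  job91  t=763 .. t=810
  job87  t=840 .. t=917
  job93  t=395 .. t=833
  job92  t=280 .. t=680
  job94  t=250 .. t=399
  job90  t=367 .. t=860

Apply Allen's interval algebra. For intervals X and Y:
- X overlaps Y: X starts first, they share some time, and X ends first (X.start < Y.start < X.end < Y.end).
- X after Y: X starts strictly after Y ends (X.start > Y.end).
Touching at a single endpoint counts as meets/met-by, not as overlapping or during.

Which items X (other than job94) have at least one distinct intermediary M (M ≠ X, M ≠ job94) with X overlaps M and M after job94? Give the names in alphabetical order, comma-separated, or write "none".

job90

Target job94 = [t=250, t=399].
Intermediaries M with M after job94: job87, job88, job89, job91.
Via job87 — items with X overlaps job87: job90.
Via job88 — items with X overlaps job88: none.
Via job89 — items with X overlaps job89: job90.
Via job91 — items with X overlaps job91: none.
Union: job90.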